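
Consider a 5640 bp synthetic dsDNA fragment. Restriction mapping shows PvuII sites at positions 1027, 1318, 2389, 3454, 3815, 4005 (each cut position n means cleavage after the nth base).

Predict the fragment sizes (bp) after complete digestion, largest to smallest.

Linear molecule, 6 cuts → 7 fragments:
  1027 − 0 = 1027 bp
  1318 − 1027 = 291 bp
  2389 − 1318 = 1071 bp
  3454 − 2389 = 1065 bp
  3815 − 3454 = 361 bp
  4005 − 3815 = 190 bp
  5640 − 4005 = 1635 bp
Sorted largest to smallest: 1635, 1071, 1065, 1027, 361, 291, 190 bp.

1635, 1071, 1065, 1027, 361, 291, 190 bp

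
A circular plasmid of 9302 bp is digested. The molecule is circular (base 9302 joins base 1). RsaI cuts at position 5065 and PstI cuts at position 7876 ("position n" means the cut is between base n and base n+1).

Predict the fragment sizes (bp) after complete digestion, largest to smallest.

6491, 2811 bp

Combined cut positions (sorted): 5065, 7876.
Circular molecule, 2 cuts → 2 fragments:
  7876 − 5065 = 2811 bp
  wrap: 9302 − 7876 + 5065 = 6491 bp
Sorted largest to smallest: 6491, 2811 bp.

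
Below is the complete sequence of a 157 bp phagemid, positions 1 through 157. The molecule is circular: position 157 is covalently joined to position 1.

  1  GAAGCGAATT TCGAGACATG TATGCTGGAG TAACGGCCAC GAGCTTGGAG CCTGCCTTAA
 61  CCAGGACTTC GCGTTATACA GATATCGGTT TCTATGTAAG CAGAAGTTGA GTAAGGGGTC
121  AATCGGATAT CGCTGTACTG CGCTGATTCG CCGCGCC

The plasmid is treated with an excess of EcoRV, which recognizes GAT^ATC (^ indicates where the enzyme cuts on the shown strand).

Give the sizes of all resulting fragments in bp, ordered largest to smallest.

EcoRV sites (GATATC) start at positions 81, 126.
EcoRV cuts after base 3 of each site, so after positions 83, 128.
Circular molecule, 2 cuts → 2 fragments:
  84–128 → 45 bp
  129–157 then 1–83 → 29 + 83 = 112 bp
Sorted largest to smallest: 112, 45 bp.

112, 45 bp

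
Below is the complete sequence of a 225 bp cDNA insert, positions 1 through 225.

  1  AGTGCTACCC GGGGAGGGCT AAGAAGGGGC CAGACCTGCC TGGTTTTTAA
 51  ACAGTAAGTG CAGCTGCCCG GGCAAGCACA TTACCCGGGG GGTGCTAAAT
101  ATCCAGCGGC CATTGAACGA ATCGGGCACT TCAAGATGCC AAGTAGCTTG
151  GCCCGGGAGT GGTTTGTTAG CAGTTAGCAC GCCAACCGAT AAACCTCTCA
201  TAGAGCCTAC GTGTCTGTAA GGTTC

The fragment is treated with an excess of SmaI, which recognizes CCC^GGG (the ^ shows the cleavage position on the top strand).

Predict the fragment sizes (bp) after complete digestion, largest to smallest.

71, 68, 59, 17, 10 bp

SmaI sites (CCCGGG) start at positions 8, 67, 84, 152.
SmaI cuts after base 3 of each site, so after positions 10, 69, 86, 154.
Linear molecule, 4 cuts → 5 fragments:
  1–10 → 10 bp
  11–69 → 59 bp
  70–86 → 17 bp
  87–154 → 68 bp
  155–225 → 71 bp
Sorted largest to smallest: 71, 68, 59, 17, 10 bp.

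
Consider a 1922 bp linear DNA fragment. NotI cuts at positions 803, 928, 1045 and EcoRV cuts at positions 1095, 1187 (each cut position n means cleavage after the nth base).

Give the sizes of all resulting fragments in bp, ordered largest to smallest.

803, 735, 125, 117, 92, 50 bp

Combined cut positions (sorted): 803, 928, 1045, 1095, 1187.
Linear molecule, 5 cuts → 6 fragments:
  803 − 0 = 803 bp
  928 − 803 = 125 bp
  1045 − 928 = 117 bp
  1095 − 1045 = 50 bp
  1187 − 1095 = 92 bp
  1922 − 1187 = 735 bp
Sorted largest to smallest: 803, 735, 125, 117, 92, 50 bp.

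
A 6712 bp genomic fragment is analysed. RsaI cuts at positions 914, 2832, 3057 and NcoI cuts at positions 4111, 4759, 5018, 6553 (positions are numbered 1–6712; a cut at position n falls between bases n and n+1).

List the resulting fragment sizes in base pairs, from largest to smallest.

Combined cut positions (sorted): 914, 2832, 3057, 4111, 4759, 5018, 6553.
Linear molecule, 7 cuts → 8 fragments:
  914 − 0 = 914 bp
  2832 − 914 = 1918 bp
  3057 − 2832 = 225 bp
  4111 − 3057 = 1054 bp
  4759 − 4111 = 648 bp
  5018 − 4759 = 259 bp
  6553 − 5018 = 1535 bp
  6712 − 6553 = 159 bp
Sorted largest to smallest: 1918, 1535, 1054, 914, 648, 259, 225, 159 bp.

1918, 1535, 1054, 914, 648, 259, 225, 159 bp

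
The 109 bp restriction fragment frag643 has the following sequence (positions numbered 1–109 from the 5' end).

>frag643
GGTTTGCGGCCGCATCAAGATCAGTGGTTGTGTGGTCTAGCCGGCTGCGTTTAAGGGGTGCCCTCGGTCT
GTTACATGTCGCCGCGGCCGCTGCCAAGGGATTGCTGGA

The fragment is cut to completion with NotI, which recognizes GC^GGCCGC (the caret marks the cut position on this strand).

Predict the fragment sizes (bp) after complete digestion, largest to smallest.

78, 24, 7 bp

NotI sites (GCGGCCGC) start at positions 6, 84.
NotI cuts after base 2 of each site, so after positions 7, 85.
Linear molecule, 2 cuts → 3 fragments:
  1–7 → 7 bp
  8–85 → 78 bp
  86–109 → 24 bp
Sorted largest to smallest: 78, 24, 7 bp.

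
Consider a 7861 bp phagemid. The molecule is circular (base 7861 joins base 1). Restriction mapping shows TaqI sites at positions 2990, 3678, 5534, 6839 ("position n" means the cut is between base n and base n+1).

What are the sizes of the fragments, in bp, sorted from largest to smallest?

4012, 1856, 1305, 688 bp

Circular molecule, 4 cuts → 4 fragments:
  3678 − 2990 = 688 bp
  5534 − 3678 = 1856 bp
  6839 − 5534 = 1305 bp
  wrap: 7861 − 6839 + 2990 = 4012 bp
Sorted largest to smallest: 4012, 1856, 1305, 688 bp.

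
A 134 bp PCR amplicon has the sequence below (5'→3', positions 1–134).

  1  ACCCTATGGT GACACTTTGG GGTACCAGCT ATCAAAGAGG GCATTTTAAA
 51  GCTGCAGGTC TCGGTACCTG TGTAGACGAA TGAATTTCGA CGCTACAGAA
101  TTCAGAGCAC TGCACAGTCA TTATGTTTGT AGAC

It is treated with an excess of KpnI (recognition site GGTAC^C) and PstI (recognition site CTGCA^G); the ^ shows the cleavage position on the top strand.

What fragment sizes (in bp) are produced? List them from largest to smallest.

67, 31, 25, 11 bp

KpnI sites (GGTACC) start at positions 21, 63.
KpnI cuts after base 5 of each site (before the last base), so after positions 25, 67.
The PstI site (CTGCAG) starts at position 52.
PstI cuts after base 5 of each site (before the last base), so after position 56.
Combined cut positions: 25, 56, 67.
Linear molecule, 3 cuts → 4 fragments:
  1–25 → 25 bp
  26–56 → 31 bp
  57–67 → 11 bp
  68–134 → 67 bp
Sorted largest to smallest: 67, 31, 25, 11 bp.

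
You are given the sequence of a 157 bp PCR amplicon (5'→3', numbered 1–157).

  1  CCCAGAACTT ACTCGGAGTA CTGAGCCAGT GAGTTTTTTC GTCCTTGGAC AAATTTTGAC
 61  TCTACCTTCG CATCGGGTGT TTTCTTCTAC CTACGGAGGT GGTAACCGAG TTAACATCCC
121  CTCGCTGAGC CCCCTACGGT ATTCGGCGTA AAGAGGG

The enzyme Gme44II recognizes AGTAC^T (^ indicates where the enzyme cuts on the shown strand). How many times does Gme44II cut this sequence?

1

AGTACT occurs starting at position 17.
Gme44II cuts at 1 site.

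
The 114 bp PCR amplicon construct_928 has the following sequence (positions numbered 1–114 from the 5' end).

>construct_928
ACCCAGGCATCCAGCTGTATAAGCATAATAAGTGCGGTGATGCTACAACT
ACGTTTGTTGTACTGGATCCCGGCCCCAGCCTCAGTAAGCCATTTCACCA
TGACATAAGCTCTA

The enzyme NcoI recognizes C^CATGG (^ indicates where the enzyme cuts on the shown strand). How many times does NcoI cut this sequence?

No occurrence of CCATGG is present in the sequence.
NcoI does not cut: 0 sites.

0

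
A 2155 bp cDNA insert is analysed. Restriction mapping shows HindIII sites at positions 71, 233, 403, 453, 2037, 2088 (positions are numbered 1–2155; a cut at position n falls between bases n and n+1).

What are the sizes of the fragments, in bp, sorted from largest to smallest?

1584, 170, 162, 71, 67, 51, 50 bp

Linear molecule, 6 cuts → 7 fragments:
  71 − 0 = 71 bp
  233 − 71 = 162 bp
  403 − 233 = 170 bp
  453 − 403 = 50 bp
  2037 − 453 = 1584 bp
  2088 − 2037 = 51 bp
  2155 − 2088 = 67 bp
Sorted largest to smallest: 1584, 170, 162, 71, 67, 51, 50 bp.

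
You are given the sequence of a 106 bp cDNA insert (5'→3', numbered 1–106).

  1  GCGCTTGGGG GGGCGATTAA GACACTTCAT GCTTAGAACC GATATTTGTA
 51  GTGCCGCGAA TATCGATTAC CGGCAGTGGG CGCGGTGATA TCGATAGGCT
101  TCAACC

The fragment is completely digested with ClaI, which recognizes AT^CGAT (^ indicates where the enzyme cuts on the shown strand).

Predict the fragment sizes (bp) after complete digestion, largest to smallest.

ClaI sites (ATCGAT) start at positions 62, 90.
ClaI cuts after base 2 of each site, so after positions 63, 91.
Linear molecule, 2 cuts → 3 fragments:
  1–63 → 63 bp
  64–91 → 28 bp
  92–106 → 15 bp
Sorted largest to smallest: 63, 28, 15 bp.

63, 28, 15 bp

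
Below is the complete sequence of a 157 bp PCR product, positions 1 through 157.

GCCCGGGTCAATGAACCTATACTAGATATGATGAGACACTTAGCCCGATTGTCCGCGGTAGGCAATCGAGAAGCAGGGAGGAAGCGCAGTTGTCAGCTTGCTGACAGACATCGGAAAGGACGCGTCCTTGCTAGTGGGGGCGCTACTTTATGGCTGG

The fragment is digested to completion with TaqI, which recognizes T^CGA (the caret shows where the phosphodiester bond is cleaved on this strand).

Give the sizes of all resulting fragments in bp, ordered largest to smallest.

91, 66 bp

The TaqI site (TCGA) starts at position 66.
TaqI cuts after the first base of each site, so after position 66.
Linear molecule, 1 cut → 2 fragments:
  1–66 → 66 bp
  67–157 → 91 bp
Sorted largest to smallest: 91, 66 bp.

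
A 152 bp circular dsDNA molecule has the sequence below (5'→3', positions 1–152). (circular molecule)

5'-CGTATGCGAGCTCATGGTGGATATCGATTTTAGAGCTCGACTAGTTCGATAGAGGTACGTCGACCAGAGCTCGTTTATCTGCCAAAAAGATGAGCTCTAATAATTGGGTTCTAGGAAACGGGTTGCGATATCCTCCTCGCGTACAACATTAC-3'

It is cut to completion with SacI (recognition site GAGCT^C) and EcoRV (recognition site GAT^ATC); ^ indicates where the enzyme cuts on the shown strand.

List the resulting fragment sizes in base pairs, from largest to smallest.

SacI sites (GAGCTC) start at positions 8, 33, 67, 92.
SacI cuts after base 5 of each site (before the last base), so after positions 12, 37, 71, 96.
EcoRV sites (GATATC) start at positions 20, 127.
EcoRV cuts after base 3 of each site, so after positions 22, 129.
Combined cut positions: 12, 22, 37, 71, 96, 129.
Circular molecule, 6 cuts → 6 fragments:
  13–22 → 10 bp
  23–37 → 15 bp
  38–71 → 34 bp
  72–96 → 25 bp
  97–129 → 33 bp
  130–152 then 1–12 → 23 + 12 = 35 bp
Sorted largest to smallest: 35, 34, 33, 25, 15, 10 bp.

35, 34, 33, 25, 15, 10 bp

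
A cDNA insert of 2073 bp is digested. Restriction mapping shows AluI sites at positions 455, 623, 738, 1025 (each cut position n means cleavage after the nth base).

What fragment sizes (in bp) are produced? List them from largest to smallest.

1048, 455, 287, 168, 115 bp

Linear molecule, 4 cuts → 5 fragments:
  455 − 0 = 455 bp
  623 − 455 = 168 bp
  738 − 623 = 115 bp
  1025 − 738 = 287 bp
  2073 − 1025 = 1048 bp
Sorted largest to smallest: 1048, 455, 287, 168, 115 bp.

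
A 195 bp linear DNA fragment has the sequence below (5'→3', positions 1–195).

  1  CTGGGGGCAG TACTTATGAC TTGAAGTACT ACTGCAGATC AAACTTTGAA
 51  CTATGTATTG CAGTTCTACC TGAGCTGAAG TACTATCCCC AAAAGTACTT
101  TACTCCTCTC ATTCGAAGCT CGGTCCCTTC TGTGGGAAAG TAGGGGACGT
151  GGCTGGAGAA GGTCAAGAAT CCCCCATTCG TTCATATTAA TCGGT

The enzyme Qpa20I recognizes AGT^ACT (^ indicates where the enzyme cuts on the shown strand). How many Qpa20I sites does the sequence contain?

4

AGTACT occurs starting at positions 9, 25, 79, 94.
Qpa20I cuts at 4 sites.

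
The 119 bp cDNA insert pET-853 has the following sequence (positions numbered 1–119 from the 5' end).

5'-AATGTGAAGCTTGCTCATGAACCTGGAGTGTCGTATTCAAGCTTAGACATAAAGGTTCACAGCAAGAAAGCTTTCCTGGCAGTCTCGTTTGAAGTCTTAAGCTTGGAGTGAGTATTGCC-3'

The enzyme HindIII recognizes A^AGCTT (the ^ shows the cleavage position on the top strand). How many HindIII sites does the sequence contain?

4

AAGCTT occurs starting at positions 7, 39, 68, 99.
HindIII cuts at 4 sites.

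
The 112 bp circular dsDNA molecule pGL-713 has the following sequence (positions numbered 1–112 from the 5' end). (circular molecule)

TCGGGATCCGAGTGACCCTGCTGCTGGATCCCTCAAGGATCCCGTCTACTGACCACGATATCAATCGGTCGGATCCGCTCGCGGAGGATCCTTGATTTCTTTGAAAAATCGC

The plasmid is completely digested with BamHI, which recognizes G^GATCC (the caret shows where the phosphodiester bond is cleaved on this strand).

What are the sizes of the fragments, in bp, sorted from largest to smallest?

34, 30, 22, 15, 11 bp

BamHI sites (GGATCC) start at positions 4, 26, 37, 71, 86.
BamHI cuts after the first base of each site, so after positions 4, 26, 37, 71, 86.
Circular molecule, 5 cuts → 5 fragments:
  5–26 → 22 bp
  27–37 → 11 bp
  38–71 → 34 bp
  72–86 → 15 bp
  87–112 then 1–4 → 26 + 4 = 30 bp
Sorted largest to smallest: 34, 30, 22, 15, 11 bp.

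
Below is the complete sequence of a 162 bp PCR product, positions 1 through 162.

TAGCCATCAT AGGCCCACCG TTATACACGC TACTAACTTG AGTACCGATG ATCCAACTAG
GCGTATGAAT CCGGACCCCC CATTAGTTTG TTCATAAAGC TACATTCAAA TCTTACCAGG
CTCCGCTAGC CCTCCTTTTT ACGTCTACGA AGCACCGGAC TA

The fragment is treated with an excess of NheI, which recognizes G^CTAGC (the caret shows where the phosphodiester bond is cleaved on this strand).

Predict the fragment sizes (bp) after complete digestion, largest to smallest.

125, 37 bp

The NheI site (GCTAGC) starts at position 125.
NheI cuts after the first base of each site, so after position 125.
Linear molecule, 1 cut → 2 fragments:
  1–125 → 125 bp
  126–162 → 37 bp
Sorted largest to smallest: 125, 37 bp.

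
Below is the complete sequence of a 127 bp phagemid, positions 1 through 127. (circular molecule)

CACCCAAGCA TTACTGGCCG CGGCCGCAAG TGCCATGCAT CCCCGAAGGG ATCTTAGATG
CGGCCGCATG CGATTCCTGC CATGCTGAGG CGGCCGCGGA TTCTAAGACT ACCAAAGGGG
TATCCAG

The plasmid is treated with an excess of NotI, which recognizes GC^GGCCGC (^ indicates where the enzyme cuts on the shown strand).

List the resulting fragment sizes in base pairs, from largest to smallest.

57, 40, 30 bp

NotI sites (GCGGCCGC) start at positions 20, 60, 90.
NotI cuts after base 2 of each site, so after positions 21, 61, 91.
Circular molecule, 3 cuts → 3 fragments:
  22–61 → 40 bp
  62–91 → 30 bp
  92–127 then 1–21 → 36 + 21 = 57 bp
Sorted largest to smallest: 57, 40, 30 bp.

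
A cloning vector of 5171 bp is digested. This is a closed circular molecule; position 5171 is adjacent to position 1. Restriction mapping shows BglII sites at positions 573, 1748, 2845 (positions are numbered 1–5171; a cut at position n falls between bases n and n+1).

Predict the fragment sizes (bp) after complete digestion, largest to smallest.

Circular molecule, 3 cuts → 3 fragments:
  1748 − 573 = 1175 bp
  2845 − 1748 = 1097 bp
  wrap: 5171 − 2845 + 573 = 2899 bp
Sorted largest to smallest: 2899, 1175, 1097 bp.

2899, 1175, 1097 bp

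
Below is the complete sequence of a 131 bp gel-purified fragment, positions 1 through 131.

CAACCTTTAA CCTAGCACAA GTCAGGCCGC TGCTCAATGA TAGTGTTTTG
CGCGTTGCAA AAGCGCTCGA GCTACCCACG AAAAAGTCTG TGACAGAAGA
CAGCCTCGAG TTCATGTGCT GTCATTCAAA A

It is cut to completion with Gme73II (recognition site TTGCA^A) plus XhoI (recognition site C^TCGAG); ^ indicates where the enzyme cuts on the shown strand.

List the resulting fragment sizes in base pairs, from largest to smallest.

The Gme73II site (TTGCAA) starts at position 55.
Gme73II cuts after base 5 of each site (before the last base), so after position 59.
XhoI sites (CTCGAG) start at positions 66, 105.
XhoI cuts after the first base of each site, so after positions 66, 105.
Combined cut positions: 59, 66, 105.
Linear molecule, 3 cuts → 4 fragments:
  1–59 → 59 bp
  60–66 → 7 bp
  67–105 → 39 bp
  106–131 → 26 bp
Sorted largest to smallest: 59, 39, 26, 7 bp.

59, 39, 26, 7 bp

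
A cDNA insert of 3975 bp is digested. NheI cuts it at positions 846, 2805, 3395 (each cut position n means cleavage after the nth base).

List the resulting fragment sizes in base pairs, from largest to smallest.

1959, 846, 590, 580 bp

Linear molecule, 3 cuts → 4 fragments:
  846 − 0 = 846 bp
  2805 − 846 = 1959 bp
  3395 − 2805 = 590 bp
  3975 − 3395 = 580 bp
Sorted largest to smallest: 1959, 846, 590, 580 bp.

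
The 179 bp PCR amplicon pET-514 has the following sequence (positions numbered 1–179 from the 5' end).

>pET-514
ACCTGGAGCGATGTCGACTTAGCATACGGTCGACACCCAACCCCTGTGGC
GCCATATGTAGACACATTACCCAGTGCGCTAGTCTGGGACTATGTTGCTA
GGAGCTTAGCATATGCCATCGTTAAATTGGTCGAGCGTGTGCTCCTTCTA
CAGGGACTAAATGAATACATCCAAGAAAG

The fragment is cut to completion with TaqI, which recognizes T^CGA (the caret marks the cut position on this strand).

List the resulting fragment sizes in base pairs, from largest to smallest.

101, 48, 16, 14 bp

TaqI sites (TCGA) start at positions 14, 30, 131.
TaqI cuts after the first base of each site, so after positions 14, 30, 131.
Linear molecule, 3 cuts → 4 fragments:
  1–14 → 14 bp
  15–30 → 16 bp
  31–131 → 101 bp
  132–179 → 48 bp
Sorted largest to smallest: 101, 48, 16, 14 bp.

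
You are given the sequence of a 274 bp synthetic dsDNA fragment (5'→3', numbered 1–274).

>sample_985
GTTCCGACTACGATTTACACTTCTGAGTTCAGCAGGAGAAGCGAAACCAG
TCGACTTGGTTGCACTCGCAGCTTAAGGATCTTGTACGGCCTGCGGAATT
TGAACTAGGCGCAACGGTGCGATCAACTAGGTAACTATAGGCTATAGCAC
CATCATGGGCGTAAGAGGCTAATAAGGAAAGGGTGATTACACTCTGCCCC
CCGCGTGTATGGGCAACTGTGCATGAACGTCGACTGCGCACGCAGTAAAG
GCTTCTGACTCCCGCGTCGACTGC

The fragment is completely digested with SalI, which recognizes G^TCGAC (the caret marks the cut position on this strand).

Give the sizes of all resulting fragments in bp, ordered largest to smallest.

SalI sites (GTCGAC) start at positions 50, 229, 266.
SalI cuts after the first base of each site, so after positions 50, 229, 266.
Linear molecule, 3 cuts → 4 fragments:
  1–50 → 50 bp
  51–229 → 179 bp
  230–266 → 37 bp
  267–274 → 8 bp
Sorted largest to smallest: 179, 50, 37, 8 bp.

179, 50, 37, 8 bp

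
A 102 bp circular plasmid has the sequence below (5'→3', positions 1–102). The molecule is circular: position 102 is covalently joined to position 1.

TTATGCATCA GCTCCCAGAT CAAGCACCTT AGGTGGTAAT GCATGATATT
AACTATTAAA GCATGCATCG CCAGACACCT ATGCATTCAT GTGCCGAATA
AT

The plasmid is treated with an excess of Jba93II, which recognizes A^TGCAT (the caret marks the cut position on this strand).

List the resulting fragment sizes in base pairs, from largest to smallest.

Jba93II sites (ATGCAT) start at positions 3, 39, 63, 81.
Jba93II cuts after the first base of each site, so after positions 3, 39, 63, 81.
Circular molecule, 4 cuts → 4 fragments:
  4–39 → 36 bp
  40–63 → 24 bp
  64–81 → 18 bp
  82–102 then 1–3 → 21 + 3 = 24 bp
Sorted largest to smallest: 36, 24, 24, 18 bp.

36, 24, 24, 18 bp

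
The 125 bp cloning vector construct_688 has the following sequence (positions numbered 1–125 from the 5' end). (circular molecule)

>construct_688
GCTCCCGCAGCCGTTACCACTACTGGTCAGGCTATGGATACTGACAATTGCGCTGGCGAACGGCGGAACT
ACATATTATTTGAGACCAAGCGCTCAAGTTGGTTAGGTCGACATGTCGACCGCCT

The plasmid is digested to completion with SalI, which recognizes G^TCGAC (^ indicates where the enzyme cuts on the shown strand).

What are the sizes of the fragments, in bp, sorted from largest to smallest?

117, 8 bp

SalI sites (GTCGAC) start at positions 107, 115.
SalI cuts after the first base of each site, so after positions 107, 115.
Circular molecule, 2 cuts → 2 fragments:
  108–115 → 8 bp
  116–125 then 1–107 → 10 + 107 = 117 bp
Sorted largest to smallest: 117, 8 bp.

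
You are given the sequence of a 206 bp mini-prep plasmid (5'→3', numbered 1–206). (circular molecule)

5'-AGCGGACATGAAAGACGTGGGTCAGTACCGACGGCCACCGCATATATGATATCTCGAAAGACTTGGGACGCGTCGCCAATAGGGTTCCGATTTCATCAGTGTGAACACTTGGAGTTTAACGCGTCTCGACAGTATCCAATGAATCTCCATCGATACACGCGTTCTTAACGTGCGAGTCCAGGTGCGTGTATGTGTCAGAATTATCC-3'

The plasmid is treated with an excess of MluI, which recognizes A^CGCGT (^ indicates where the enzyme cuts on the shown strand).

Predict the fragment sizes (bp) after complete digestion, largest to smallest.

MluI sites (ACGCGT) start at positions 68, 119, 157.
MluI cuts after the first base of each site, so after positions 68, 119, 157.
Circular molecule, 3 cuts → 3 fragments:
  69–119 → 51 bp
  120–157 → 38 bp
  158–206 then 1–68 → 49 + 68 = 117 bp
Sorted largest to smallest: 117, 51, 38 bp.

117, 51, 38 bp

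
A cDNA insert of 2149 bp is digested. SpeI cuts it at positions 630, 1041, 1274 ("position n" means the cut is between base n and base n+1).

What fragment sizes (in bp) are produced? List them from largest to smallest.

875, 630, 411, 233 bp

Linear molecule, 3 cuts → 4 fragments:
  630 − 0 = 630 bp
  1041 − 630 = 411 bp
  1274 − 1041 = 233 bp
  2149 − 1274 = 875 bp
Sorted largest to smallest: 875, 630, 411, 233 bp.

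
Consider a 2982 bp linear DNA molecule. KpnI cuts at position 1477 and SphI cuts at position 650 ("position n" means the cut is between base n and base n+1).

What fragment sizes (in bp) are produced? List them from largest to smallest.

1505, 827, 650 bp

Combined cut positions (sorted): 650, 1477.
Linear molecule, 2 cuts → 3 fragments:
  650 − 0 = 650 bp
  1477 − 650 = 827 bp
  2982 − 1477 = 1505 bp
Sorted largest to smallest: 1505, 827, 650 bp.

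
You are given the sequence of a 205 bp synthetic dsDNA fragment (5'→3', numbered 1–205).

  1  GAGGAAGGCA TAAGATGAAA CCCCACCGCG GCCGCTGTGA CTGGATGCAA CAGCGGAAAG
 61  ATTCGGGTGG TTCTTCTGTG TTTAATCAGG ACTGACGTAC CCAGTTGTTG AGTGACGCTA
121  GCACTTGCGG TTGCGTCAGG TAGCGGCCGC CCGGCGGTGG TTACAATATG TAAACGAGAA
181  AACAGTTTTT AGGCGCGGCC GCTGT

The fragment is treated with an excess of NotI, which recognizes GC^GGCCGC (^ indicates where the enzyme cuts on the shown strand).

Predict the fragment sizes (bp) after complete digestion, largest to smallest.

115, 52, 29, 9 bp

NotI sites (GCGGCCGC) start at positions 28, 143, 195.
NotI cuts after base 2 of each site, so after positions 29, 144, 196.
Linear molecule, 3 cuts → 4 fragments:
  1–29 → 29 bp
  30–144 → 115 bp
  145–196 → 52 bp
  197–205 → 9 bp
Sorted largest to smallest: 115, 52, 29, 9 bp.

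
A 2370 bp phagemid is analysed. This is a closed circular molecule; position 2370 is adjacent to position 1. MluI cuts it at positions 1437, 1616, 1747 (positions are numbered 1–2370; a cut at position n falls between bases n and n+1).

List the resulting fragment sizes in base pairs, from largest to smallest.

2060, 179, 131 bp

Circular molecule, 3 cuts → 3 fragments:
  1616 − 1437 = 179 bp
  1747 − 1616 = 131 bp
  wrap: 2370 − 1747 + 1437 = 2060 bp
Sorted largest to smallest: 2060, 179, 131 bp.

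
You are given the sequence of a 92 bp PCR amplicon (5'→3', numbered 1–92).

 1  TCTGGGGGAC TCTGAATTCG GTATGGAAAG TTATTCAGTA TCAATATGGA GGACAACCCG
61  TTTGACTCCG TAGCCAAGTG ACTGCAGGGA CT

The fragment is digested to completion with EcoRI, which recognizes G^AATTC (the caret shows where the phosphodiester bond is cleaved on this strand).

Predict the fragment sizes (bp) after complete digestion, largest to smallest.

78, 14 bp

The EcoRI site (GAATTC) starts at position 14.
EcoRI cuts after the first base of each site, so after position 14.
Linear molecule, 1 cut → 2 fragments:
  1–14 → 14 bp
  15–92 → 78 bp
Sorted largest to smallest: 78, 14 bp.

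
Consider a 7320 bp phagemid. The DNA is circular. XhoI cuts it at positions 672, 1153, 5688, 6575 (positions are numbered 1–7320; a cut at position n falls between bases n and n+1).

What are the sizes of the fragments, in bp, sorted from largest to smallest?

Circular molecule, 4 cuts → 4 fragments:
  1153 − 672 = 481 bp
  5688 − 1153 = 4535 bp
  6575 − 5688 = 887 bp
  wrap: 7320 − 6575 + 672 = 1417 bp
Sorted largest to smallest: 4535, 1417, 887, 481 bp.

4535, 1417, 887, 481 bp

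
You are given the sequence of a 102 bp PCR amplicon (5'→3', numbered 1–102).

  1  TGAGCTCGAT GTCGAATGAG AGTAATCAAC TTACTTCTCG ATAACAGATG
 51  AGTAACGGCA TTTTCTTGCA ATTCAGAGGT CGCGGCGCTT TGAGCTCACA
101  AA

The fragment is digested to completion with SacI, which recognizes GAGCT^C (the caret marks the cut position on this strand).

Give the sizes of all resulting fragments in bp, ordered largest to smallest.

SacI sites (GAGCTC) start at positions 2, 92.
SacI cuts after base 5 of each site (before the last base), so after positions 6, 96.
Linear molecule, 2 cuts → 3 fragments:
  1–6 → 6 bp
  7–96 → 90 bp
  97–102 → 6 bp
Sorted largest to smallest: 90, 6, 6 bp.

90, 6, 6 bp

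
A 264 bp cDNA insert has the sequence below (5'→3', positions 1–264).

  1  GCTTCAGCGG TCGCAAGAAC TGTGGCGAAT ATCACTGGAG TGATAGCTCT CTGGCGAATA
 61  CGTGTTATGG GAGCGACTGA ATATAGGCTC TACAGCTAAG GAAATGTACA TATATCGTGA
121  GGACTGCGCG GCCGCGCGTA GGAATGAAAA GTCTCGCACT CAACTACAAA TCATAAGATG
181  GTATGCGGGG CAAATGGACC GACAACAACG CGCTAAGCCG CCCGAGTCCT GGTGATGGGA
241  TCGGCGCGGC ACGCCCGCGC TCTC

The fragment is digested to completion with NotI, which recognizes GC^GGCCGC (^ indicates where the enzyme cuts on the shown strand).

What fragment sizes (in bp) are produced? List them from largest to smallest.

135, 129 bp

The NotI site (GCGGCCGC) starts at position 128.
NotI cuts after base 2 of each site, so after position 129.
Linear molecule, 1 cut → 2 fragments:
  1–129 → 129 bp
  130–264 → 135 bp
Sorted largest to smallest: 135, 129 bp.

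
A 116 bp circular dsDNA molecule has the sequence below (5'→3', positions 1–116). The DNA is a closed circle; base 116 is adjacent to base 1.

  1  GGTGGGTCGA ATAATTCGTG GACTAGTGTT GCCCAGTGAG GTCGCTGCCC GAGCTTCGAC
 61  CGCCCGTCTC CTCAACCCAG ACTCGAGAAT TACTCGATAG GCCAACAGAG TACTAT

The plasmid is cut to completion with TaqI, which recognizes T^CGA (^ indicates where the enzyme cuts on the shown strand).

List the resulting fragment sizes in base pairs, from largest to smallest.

49, 29, 27, 11 bp

TaqI sites (TCGA) start at positions 7, 56, 83, 94.
TaqI cuts after the first base of each site, so after positions 7, 56, 83, 94.
Circular molecule, 4 cuts → 4 fragments:
  8–56 → 49 bp
  57–83 → 27 bp
  84–94 → 11 bp
  95–116 then 1–7 → 22 + 7 = 29 bp
Sorted largest to smallest: 49, 29, 27, 11 bp.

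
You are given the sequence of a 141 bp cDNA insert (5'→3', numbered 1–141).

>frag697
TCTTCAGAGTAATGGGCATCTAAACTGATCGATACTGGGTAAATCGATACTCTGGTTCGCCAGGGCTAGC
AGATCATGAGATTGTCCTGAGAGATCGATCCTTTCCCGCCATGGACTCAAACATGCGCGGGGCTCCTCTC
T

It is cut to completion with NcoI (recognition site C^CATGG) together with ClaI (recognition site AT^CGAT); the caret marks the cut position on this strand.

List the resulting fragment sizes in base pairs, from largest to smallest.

51, 32, 29, 15, 14 bp

The NcoI site (CCATGG) starts at position 109.
NcoI cuts after the first base of each site, so after position 109.
ClaI sites (ATCGAT) start at positions 28, 43, 94.
ClaI cuts after base 2 of each site, so after positions 29, 44, 95.
Combined cut positions: 29, 44, 95, 109.
Linear molecule, 4 cuts → 5 fragments:
  1–29 → 29 bp
  30–44 → 15 bp
  45–95 → 51 bp
  96–109 → 14 bp
  110–141 → 32 bp
Sorted largest to smallest: 51, 32, 29, 15, 14 bp.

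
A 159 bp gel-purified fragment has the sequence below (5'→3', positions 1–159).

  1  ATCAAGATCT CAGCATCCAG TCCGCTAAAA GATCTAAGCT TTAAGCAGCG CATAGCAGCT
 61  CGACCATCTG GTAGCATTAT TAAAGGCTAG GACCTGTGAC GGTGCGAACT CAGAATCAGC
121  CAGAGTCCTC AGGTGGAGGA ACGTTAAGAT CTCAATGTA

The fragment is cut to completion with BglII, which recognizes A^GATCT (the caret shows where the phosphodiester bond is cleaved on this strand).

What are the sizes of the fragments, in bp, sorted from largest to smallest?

117, 25, 12, 5 bp

BglII sites (AGATCT) start at positions 5, 30, 147.
BglII cuts after the first base of each site, so after positions 5, 30, 147.
Linear molecule, 3 cuts → 4 fragments:
  1–5 → 5 bp
  6–30 → 25 bp
  31–147 → 117 bp
  148–159 → 12 bp
Sorted largest to smallest: 117, 25, 12, 5 bp.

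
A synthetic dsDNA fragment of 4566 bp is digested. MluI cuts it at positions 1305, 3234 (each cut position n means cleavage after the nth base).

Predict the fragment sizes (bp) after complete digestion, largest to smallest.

Linear molecule, 2 cuts → 3 fragments:
  1305 − 0 = 1305 bp
  3234 − 1305 = 1929 bp
  4566 − 3234 = 1332 bp
Sorted largest to smallest: 1929, 1332, 1305 bp.

1929, 1332, 1305 bp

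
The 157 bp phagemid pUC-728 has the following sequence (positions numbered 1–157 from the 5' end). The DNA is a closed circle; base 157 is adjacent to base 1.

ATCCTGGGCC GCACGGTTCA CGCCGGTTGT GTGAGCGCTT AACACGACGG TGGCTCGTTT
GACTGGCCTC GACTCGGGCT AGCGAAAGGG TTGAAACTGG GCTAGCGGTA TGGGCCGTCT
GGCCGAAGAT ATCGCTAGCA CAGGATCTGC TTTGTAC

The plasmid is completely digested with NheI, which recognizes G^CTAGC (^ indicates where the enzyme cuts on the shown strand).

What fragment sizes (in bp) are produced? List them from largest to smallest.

101, 33, 23 bp

NheI sites (GCTAGC) start at positions 78, 101, 134.
NheI cuts after the first base of each site, so after positions 78, 101, 134.
Circular molecule, 3 cuts → 3 fragments:
  79–101 → 23 bp
  102–134 → 33 bp
  135–157 then 1–78 → 23 + 78 = 101 bp
Sorted largest to smallest: 101, 33, 23 bp.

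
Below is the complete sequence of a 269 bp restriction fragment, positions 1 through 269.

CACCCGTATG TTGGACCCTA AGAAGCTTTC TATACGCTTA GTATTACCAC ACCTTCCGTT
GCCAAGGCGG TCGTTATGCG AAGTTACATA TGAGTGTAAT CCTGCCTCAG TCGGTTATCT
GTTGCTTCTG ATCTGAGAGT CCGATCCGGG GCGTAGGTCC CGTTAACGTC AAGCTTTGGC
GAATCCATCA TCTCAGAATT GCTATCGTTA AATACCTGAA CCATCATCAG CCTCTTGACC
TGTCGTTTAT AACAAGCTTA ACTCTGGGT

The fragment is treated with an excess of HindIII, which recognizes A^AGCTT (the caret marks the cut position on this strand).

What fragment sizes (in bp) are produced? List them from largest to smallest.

HindIII sites (AAGCTT) start at positions 23, 171, 254.
HindIII cuts after the first base of each site, so after positions 23, 171, 254.
Linear molecule, 3 cuts → 4 fragments:
  1–23 → 23 bp
  24–171 → 148 bp
  172–254 → 83 bp
  255–269 → 15 bp
Sorted largest to smallest: 148, 83, 23, 15 bp.

148, 83, 23, 15 bp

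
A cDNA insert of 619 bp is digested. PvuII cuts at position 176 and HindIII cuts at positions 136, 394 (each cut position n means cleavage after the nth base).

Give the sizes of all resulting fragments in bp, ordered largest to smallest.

225, 218, 136, 40 bp

Combined cut positions (sorted): 136, 176, 394.
Linear molecule, 3 cuts → 4 fragments:
  136 − 0 = 136 bp
  176 − 136 = 40 bp
  394 − 176 = 218 bp
  619 − 394 = 225 bp
Sorted largest to smallest: 225, 218, 136, 40 bp.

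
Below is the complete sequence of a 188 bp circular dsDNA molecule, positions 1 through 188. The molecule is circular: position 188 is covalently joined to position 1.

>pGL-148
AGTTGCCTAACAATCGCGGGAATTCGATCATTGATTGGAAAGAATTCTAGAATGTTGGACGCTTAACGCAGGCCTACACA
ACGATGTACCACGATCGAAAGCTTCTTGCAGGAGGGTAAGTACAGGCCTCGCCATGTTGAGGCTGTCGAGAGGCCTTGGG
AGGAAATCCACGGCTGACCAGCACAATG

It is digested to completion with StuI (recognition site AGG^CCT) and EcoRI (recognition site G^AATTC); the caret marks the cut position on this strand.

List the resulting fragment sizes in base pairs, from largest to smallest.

StuI sites (AGGCCT) start at positions 70, 124, 151.
StuI cuts after base 3 of each site, so after positions 72, 126, 153.
EcoRI sites (GAATTC) start at positions 20, 42.
EcoRI cuts after the first base of each site, so after positions 20, 42.
Combined cut positions: 20, 42, 72, 126, 153.
Circular molecule, 5 cuts → 5 fragments:
  21–42 → 22 bp
  43–72 → 30 bp
  73–126 → 54 bp
  127–153 → 27 bp
  154–188 then 1–20 → 35 + 20 = 55 bp
Sorted largest to smallest: 55, 54, 30, 27, 22 bp.

55, 54, 30, 27, 22 bp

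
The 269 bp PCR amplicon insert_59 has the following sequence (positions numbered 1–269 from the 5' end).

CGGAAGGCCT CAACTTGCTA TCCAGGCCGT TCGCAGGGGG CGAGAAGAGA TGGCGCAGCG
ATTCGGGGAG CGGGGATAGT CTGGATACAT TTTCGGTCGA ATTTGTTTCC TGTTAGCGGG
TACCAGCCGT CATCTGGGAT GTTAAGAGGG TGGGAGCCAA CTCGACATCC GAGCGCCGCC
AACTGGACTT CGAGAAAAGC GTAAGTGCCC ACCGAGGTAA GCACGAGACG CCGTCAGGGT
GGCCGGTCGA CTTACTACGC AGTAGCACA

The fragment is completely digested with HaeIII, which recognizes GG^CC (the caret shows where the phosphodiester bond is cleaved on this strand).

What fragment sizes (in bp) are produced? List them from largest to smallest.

216, 27, 19, 7 bp

HaeIII sites (GGCC) start at positions 6, 25, 241.
HaeIII cuts after base 2 of each site, so after positions 7, 26, 242.
Linear molecule, 3 cuts → 4 fragments:
  1–7 → 7 bp
  8–26 → 19 bp
  27–242 → 216 bp
  243–269 → 27 bp
Sorted largest to smallest: 216, 27, 19, 7 bp.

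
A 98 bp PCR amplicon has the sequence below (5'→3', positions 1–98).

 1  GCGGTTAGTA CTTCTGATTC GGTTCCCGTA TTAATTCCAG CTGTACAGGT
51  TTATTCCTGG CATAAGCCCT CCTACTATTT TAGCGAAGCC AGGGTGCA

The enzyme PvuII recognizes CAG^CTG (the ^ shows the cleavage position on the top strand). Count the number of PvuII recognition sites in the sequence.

CAGCTG occurs starting at position 38.
PvuII cuts at 1 site.

1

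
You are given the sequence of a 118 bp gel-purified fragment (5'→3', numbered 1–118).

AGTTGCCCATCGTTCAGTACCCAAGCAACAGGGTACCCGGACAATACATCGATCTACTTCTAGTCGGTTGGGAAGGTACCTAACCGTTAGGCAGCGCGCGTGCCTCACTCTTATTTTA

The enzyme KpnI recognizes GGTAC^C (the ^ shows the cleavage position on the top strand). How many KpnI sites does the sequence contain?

2

GGTACC occurs starting at positions 32, 75.
KpnI cuts at 2 sites.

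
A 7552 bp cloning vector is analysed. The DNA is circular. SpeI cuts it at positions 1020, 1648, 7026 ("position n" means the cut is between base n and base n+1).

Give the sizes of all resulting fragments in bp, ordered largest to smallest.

Circular molecule, 3 cuts → 3 fragments:
  1648 − 1020 = 628 bp
  7026 − 1648 = 5378 bp
  wrap: 7552 − 7026 + 1020 = 1546 bp
Sorted largest to smallest: 5378, 1546, 628 bp.

5378, 1546, 628 bp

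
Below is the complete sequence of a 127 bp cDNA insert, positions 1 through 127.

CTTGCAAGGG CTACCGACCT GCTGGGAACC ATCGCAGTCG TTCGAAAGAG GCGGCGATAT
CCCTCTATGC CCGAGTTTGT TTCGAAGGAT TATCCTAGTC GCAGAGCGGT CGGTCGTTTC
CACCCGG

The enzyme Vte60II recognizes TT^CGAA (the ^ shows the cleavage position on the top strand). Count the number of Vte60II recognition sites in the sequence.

TTCGAA occurs starting at positions 41, 81.
Vte60II cuts at 2 sites.

2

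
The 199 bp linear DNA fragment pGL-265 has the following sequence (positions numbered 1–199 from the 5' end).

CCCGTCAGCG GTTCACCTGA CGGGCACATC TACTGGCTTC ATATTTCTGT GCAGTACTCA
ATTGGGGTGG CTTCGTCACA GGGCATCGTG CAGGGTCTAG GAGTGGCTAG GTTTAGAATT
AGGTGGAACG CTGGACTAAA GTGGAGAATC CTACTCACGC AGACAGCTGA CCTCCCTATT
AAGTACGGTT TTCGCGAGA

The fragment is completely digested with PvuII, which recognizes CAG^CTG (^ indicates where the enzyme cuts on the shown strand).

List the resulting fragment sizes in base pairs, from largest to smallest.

166, 33 bp

The PvuII site (CAGCTG) starts at position 164.
PvuII cuts after base 3 of each site, so after position 166.
Linear molecule, 1 cut → 2 fragments:
  1–166 → 166 bp
  167–199 → 33 bp
Sorted largest to smallest: 166, 33 bp.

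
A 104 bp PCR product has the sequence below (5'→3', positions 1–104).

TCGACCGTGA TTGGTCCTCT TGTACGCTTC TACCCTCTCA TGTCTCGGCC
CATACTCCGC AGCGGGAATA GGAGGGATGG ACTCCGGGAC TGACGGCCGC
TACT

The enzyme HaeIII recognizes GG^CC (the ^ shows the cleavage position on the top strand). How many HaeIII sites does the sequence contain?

GGCC occurs starting at positions 47, 95.
HaeIII cuts at 2 sites.

2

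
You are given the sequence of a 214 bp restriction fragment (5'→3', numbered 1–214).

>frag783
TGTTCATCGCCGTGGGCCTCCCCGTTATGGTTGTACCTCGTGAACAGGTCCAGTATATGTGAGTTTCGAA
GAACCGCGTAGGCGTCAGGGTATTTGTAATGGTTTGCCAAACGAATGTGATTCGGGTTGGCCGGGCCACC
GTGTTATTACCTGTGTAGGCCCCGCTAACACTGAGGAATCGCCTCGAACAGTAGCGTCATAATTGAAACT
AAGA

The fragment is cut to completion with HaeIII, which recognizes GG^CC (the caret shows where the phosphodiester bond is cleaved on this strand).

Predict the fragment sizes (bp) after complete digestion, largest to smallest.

HaeIII sites (GGCC) start at positions 15, 129, 134, 158.
HaeIII cuts after base 2 of each site, so after positions 16, 130, 135, 159.
Linear molecule, 4 cuts → 5 fragments:
  1–16 → 16 bp
  17–130 → 114 bp
  131–135 → 5 bp
  136–159 → 24 bp
  160–214 → 55 bp
Sorted largest to smallest: 114, 55, 24, 16, 5 bp.

114, 55, 24, 16, 5 bp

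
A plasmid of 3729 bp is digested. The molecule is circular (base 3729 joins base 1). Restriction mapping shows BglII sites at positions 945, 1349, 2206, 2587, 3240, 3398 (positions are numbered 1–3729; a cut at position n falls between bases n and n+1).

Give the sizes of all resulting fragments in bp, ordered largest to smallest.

1276, 857, 653, 404, 381, 158 bp

Circular molecule, 6 cuts → 6 fragments:
  1349 − 945 = 404 bp
  2206 − 1349 = 857 bp
  2587 − 2206 = 381 bp
  3240 − 2587 = 653 bp
  3398 − 3240 = 158 bp
  wrap: 3729 − 3398 + 945 = 1276 bp
Sorted largest to smallest: 1276, 857, 653, 404, 381, 158 bp.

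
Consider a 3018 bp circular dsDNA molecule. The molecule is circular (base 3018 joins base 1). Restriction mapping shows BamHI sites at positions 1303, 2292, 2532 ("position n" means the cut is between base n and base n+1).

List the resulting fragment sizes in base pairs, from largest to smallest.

Circular molecule, 3 cuts → 3 fragments:
  2292 − 1303 = 989 bp
  2532 − 2292 = 240 bp
  wrap: 3018 − 2532 + 1303 = 1789 bp
Sorted largest to smallest: 1789, 989, 240 bp.

1789, 989, 240 bp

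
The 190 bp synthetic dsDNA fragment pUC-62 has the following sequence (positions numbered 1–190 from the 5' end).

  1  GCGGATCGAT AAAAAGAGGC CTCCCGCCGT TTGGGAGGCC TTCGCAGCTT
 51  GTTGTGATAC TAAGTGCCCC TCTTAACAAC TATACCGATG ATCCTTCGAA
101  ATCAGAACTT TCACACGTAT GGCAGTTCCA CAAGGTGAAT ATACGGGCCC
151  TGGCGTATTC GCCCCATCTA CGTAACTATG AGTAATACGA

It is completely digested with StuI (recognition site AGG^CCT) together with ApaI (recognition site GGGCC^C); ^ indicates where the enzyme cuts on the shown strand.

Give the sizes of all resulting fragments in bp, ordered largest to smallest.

StuI sites (AGGCCT) start at positions 17, 36.
StuI cuts after base 3 of each site, so after positions 19, 38.
The ApaI site (GGGCCC) starts at position 145.
ApaI cuts after base 5 of each site (before the last base), so after position 149.
Combined cut positions: 19, 38, 149.
Linear molecule, 3 cuts → 4 fragments:
  1–19 → 19 bp
  20–38 → 19 bp
  39–149 → 111 bp
  150–190 → 41 bp
Sorted largest to smallest: 111, 41, 19, 19 bp.

111, 41, 19, 19 bp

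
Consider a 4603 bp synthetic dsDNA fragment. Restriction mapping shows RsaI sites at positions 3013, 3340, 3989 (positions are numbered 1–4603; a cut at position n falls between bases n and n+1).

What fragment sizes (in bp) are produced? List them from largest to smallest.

3013, 649, 614, 327 bp

Linear molecule, 3 cuts → 4 fragments:
  3013 − 0 = 3013 bp
  3340 − 3013 = 327 bp
  3989 − 3340 = 649 bp
  4603 − 3989 = 614 bp
Sorted largest to smallest: 3013, 649, 614, 327 bp.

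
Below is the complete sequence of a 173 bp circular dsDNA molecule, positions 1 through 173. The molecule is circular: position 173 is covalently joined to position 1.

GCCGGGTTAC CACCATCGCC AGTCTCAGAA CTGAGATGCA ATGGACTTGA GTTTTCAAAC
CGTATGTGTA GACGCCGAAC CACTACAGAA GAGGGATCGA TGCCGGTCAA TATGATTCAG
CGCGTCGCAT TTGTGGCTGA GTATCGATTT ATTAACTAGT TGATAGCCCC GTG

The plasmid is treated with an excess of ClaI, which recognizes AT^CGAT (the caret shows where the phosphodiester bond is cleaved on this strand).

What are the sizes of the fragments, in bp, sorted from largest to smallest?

ClaI sites (ATCGAT) start at positions 96, 143.
ClaI cuts after base 2 of each site, so after positions 97, 144.
Circular molecule, 2 cuts → 2 fragments:
  98–144 → 47 bp
  145–173 then 1–97 → 29 + 97 = 126 bp
Sorted largest to smallest: 126, 47 bp.

126, 47 bp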